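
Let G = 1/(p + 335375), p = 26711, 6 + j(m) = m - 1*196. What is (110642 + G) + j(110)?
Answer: 40028607301/362086 ≈ 1.1055e+5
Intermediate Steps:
j(m) = -202 + m (j(m) = -6 + (m - 1*196) = -6 + (m - 196) = -6 + (-196 + m) = -202 + m)
G = 1/362086 (G = 1/(26711 + 335375) = 1/362086 ≈ 2.7618e-6)
(110642 + G) + j(110) = (110642 + 1/362086) + (-202 + 110) = 40061919213/362086 - 92 = 40028607301/362086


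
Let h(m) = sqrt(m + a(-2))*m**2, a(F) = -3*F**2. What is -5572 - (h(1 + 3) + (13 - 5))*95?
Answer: -6332 - 3040*I*sqrt(2) ≈ -6332.0 - 4299.2*I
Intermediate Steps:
h(m) = m**2*sqrt(-12 + m) (h(m) = sqrt(m - 3*(-2)**2)*m**2 = sqrt(m - 3*4)*m**2 = sqrt(m - 12)*m**2 = sqrt(-12 + m)*m**2 = m**2*sqrt(-12 + m))
-5572 - (h(1 + 3) + (13 - 5))*95 = -5572 - ((1 + 3)**2*sqrt(-12 + (1 + 3)) + (13 - 5))*95 = -5572 - (4**2*sqrt(-12 + 4) + 8)*95 = -5572 - (16*sqrt(-8) + 8)*95 = -5572 - (16*(2*I*sqrt(2)) + 8)*95 = -5572 - (32*I*sqrt(2) + 8)*95 = -5572 - (8 + 32*I*sqrt(2))*95 = -5572 - (760 + 3040*I*sqrt(2)) = -5572 + (-760 - 3040*I*sqrt(2)) = -6332 - 3040*I*sqrt(2)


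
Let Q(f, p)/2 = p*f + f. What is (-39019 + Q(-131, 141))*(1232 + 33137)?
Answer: -2619708287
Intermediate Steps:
Q(f, p) = 2*f + 2*f*p (Q(f, p) = 2*(p*f + f) = 2*(f*p + f) = 2*(f + f*p) = 2*f + 2*f*p)
(-39019 + Q(-131, 141))*(1232 + 33137) = (-39019 + 2*(-131)*(1 + 141))*(1232 + 33137) = (-39019 + 2*(-131)*142)*34369 = (-39019 - 37204)*34369 = -76223*34369 = -2619708287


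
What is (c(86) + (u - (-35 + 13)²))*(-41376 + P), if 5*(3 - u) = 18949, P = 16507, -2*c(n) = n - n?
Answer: 531052626/5 ≈ 1.0621e+8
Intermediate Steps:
c(n) = 0 (c(n) = -(n - n)/2 = -½*0 = 0)
u = -18934/5 (u = 3 - ⅕*18949 = 3 - 18949/5 = -18934/5 ≈ -3786.8)
(c(86) + (u - (-35 + 13)²))*(-41376 + P) = (0 + (-18934/5 - (-35 + 13)²))*(-41376 + 16507) = (0 + (-18934/5 - 1*(-22)²))*(-24869) = (0 + (-18934/5 - 1*484))*(-24869) = (0 + (-18934/5 - 484))*(-24869) = (0 - 21354/5)*(-24869) = -21354/5*(-24869) = 531052626/5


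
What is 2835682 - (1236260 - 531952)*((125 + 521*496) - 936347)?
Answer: 477387023930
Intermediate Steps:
2835682 - (1236260 - 531952)*((125 + 521*496) - 936347) = 2835682 - 704308*((125 + 258416) - 936347) = 2835682 - 704308*(258541 - 936347) = 2835682 - 704308*(-677806) = 2835682 - 1*(-477384188248) = 2835682 + 477384188248 = 477387023930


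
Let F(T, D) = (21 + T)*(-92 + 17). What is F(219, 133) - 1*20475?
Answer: -38475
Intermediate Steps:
F(T, D) = -1575 - 75*T (F(T, D) = (21 + T)*(-75) = -1575 - 75*T)
F(219, 133) - 1*20475 = (-1575 - 75*219) - 1*20475 = (-1575 - 16425) - 20475 = -18000 - 20475 = -38475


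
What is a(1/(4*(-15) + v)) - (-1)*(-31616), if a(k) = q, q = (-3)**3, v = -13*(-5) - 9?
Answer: -31643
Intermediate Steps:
v = 56 (v = 65 - 9 = 56)
q = -27
a(k) = -27
a(1/(4*(-15) + v)) - (-1)*(-31616) = -27 - (-1)*(-31616) = -27 - 1*31616 = -27 - 31616 = -31643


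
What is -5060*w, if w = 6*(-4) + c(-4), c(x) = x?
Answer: 141680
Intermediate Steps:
w = -28 (w = 6*(-4) - 4 = -24 - 4 = -28)
-5060*w = -5060*(-28) = 141680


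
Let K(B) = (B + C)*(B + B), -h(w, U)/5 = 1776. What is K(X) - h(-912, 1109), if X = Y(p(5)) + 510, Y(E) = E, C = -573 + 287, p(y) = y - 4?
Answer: 238830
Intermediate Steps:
p(y) = -4 + y
h(w, U) = -8880 (h(w, U) = -5*1776 = -8880)
C = -286
X = 511 (X = (-4 + 5) + 510 = 1 + 510 = 511)
K(B) = 2*B*(-286 + B) (K(B) = (B - 286)*(B + B) = (-286 + B)*(2*B) = 2*B*(-286 + B))
K(X) - h(-912, 1109) = 2*511*(-286 + 511) - 1*(-8880) = 2*511*225 + 8880 = 229950 + 8880 = 238830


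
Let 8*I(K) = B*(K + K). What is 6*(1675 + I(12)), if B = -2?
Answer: 10014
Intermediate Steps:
I(K) = -K/2 (I(K) = (-2*(K + K))/8 = (-4*K)/8 = -K/2)
6*(1675 + I(12)) = 6*(1675 - ½*12) = 6*(1675 - 6) = 6*1669 = 10014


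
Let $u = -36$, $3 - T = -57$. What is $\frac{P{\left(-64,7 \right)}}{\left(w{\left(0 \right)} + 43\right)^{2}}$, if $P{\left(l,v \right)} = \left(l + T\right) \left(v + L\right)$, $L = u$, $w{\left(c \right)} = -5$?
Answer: $\frac{29}{361} \approx 0.080332$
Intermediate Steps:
$T = 60$ ($T = 3 - -57 = 3 + 57 = 60$)
$L = -36$
$P{\left(l,v \right)} = \left(-36 + v\right) \left(60 + l\right)$ ($P{\left(l,v \right)} = \left(l + 60\right) \left(v - 36\right) = \left(60 + l\right) \left(-36 + v\right) = \left(-36 + v\right) \left(60 + l\right)$)
$\frac{P{\left(-64,7 \right)}}{\left(w{\left(0 \right)} + 43\right)^{2}} = \frac{-2160 - -2304 + 60 \cdot 7 - 448}{\left(-5 + 43\right)^{2}} = \frac{-2160 + 2304 + 420 - 448}{38^{2}} = \frac{116}{1444} = 116 \cdot \frac{1}{1444} = \frac{29}{361}$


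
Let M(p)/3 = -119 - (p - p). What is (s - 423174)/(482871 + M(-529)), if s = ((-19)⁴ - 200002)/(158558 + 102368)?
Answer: -36805722935/41966815988 ≈ -0.87702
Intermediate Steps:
M(p) = -357 (M(p) = 3*(-119 - (p - p)) = 3*(-119 - 1*0) = 3*(-119 + 0) = 3*(-119) = -357)
s = -69681/260926 (s = (130321 - 200002)/260926 = -69681*1/260926 = -69681/260926 ≈ -0.26705)
(s - 423174)/(482871 + M(-529)) = (-69681/260926 - 423174)/(482871 - 357) = -110417168805/260926/482514 = -110417168805/260926*1/482514 = -36805722935/41966815988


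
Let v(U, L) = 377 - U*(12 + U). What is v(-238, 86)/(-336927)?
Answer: 53411/336927 ≈ 0.15852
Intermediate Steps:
v(U, L) = 377 - U*(12 + U)
v(-238, 86)/(-336927) = (377 - 1*(-238)**2 - 12*(-238))/(-336927) = (377 - 1*56644 + 2856)*(-1/336927) = (377 - 56644 + 2856)*(-1/336927) = -53411*(-1/336927) = 53411/336927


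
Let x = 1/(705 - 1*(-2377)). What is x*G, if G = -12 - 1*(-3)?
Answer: -9/3082 ≈ -0.0029202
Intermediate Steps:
G = -9 (G = -12 + 3 = -9)
x = 1/3082 (x = 1/(705 + 2377) = 1/3082 ≈ 0.00032446)
x*G = (1/3082)*(-9) = -9/3082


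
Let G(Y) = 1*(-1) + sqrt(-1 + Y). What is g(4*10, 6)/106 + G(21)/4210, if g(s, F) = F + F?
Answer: 25207/223130 + sqrt(5)/2105 ≈ 0.11403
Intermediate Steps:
G(Y) = -1 + sqrt(-1 + Y)
g(s, F) = 2*F
g(4*10, 6)/106 + G(21)/4210 = (2*6)/106 + (-1 + sqrt(-1 + 21))/4210 = 12*(1/106) + (-1 + sqrt(20))*(1/4210) = 6/53 + (-1 + 2*sqrt(5))*(1/4210) = 6/53 + (-1/4210 + sqrt(5)/2105) = 25207/223130 + sqrt(5)/2105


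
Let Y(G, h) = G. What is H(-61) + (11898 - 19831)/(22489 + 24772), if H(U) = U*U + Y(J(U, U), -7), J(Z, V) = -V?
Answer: 178733169/47261 ≈ 3781.8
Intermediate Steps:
H(U) = U**2 - U (H(U) = U*U - U = U**2 - U)
H(-61) + (11898 - 19831)/(22489 + 24772) = -61*(-1 - 61) + (11898 - 19831)/(22489 + 24772) = -61*(-62) - 7933/47261 = 3782 - 7933*1/47261 = 3782 - 7933/47261 = 178733169/47261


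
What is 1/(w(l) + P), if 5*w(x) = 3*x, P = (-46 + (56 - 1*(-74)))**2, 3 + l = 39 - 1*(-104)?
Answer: 1/7140 ≈ 0.00014006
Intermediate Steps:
l = 140 (l = -3 + (39 - 1*(-104)) = -3 + (39 + 104) = -3 + 143 = 140)
P = 7056 (P = (-46 + (56 + 74))**2 = (-46 + 130)**2 = 84**2 = 7056)
w(x) = 3*x/5 (w(x) = (3*x)/5 = 3*x/5)
1/(w(l) + P) = 1/((3/5)*140 + 7056) = 1/(84 + 7056) = 1/7140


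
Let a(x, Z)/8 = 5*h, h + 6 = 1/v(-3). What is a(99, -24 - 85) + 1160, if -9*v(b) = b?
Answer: 1040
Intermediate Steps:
v(b) = -b/9
h = -3 (h = -6 + 1/(-1/9*(-3)) = -6 + 1/(1/3) = -6 + 3 = -3)
a(x, Z) = -120 (a(x, Z) = 8*(5*(-3)) = 8*(-15) = -120)
a(99, -24 - 85) + 1160 = -120 + 1160 = 1040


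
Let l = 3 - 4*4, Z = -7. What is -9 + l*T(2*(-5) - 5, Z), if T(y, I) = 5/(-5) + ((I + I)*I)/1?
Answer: -1270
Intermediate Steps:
T(y, I) = -1 + 2*I² (T(y, I) = 5*(-⅕) + ((2*I)*I)*1 = -1 + (2*I²)*1 = -1 + 2*I²)
l = -13 (l = 3 - 16 = -13)
-9 + l*T(2*(-5) - 5, Z) = -9 - 13*(-1 + 2*(-7)²) = -9 - 13*(-1 + 2*49) = -9 - 13*(-1 + 98) = -9 - 13*97 = -9 - 1261 = -1270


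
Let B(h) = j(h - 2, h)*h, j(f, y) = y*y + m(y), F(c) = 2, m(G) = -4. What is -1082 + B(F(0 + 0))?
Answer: -1082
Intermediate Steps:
j(f, y) = -4 + y² (j(f, y) = y*y - 4 = y² - 4 = -4 + y²)
B(h) = h*(-4 + h²) (B(h) = (-4 + h²)*h = h*(-4 + h²))
-1082 + B(F(0 + 0)) = -1082 + 2*(-4 + 2²) = -1082 + 2*(-4 + 4) = -1082 + 2*0 = -1082 + 0 = -1082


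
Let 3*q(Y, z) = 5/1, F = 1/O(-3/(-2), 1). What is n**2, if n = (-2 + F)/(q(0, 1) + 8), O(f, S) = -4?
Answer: 729/13456 ≈ 0.054177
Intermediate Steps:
F = -1/4 (F = 1/(-4) = -1/4 ≈ -0.25000)
q(Y, z) = 5/3 (q(Y, z) = (5/1)/3 = (5*1)/3 = (1/3)*5 = 5/3)
n = -27/116 (n = (-2 - 1/4)/(5/3 + 8) = -9/(4*29/3) = -9/4*3/29 = -27/116 ≈ -0.23276)
n**2 = (-27/116)**2 = 729/13456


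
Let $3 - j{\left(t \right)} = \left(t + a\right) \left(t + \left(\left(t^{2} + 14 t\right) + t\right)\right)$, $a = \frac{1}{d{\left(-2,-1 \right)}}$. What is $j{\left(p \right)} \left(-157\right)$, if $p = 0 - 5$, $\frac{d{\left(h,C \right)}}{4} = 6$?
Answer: $\frac{1016261}{24} \approx 42344.0$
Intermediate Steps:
$d{\left(h,C \right)} = 24$ ($d{\left(h,C \right)} = 4 \cdot 6 = 24$)
$p = -5$ ($p = 0 - 5 = -5$)
$a = \frac{1}{24} \approx 0.041667$
$j{\left(t \right)} = 3 - \left(\frac{1}{24} + t\right) \left(t^{2} + 16 t\right)$ ($j{\left(t \right)} = 3 - \left(t + \frac{1}{24}\right) \left(t + \left(\left(t^{2} + 14 t\right) + t\right)\right) = 3 - \left(\frac{1}{24} + t\right) \left(t + \left(t^{2} + 15 t\right)\right) = 3 - \left(\frac{1}{24} + t\right) \left(t^{2} + 16 t\right)$)
$j{\left(p \right)} \left(-157\right) = \left(3 - \left(-5\right)^{3} - \frac{385 \left(-5\right)^{2}}{24} - - \frac{10}{3}\right) \left(-157\right) = \left(3 - -125 - \frac{9625}{24} + \frac{10}{3}\right) \left(-157\right) = \left(3 + 125 - \frac{9625}{24} + \frac{10}{3}\right) \left(-157\right) = \left(- \frac{6473}{24}\right) \left(-157\right) = \frac{1016261}{24}$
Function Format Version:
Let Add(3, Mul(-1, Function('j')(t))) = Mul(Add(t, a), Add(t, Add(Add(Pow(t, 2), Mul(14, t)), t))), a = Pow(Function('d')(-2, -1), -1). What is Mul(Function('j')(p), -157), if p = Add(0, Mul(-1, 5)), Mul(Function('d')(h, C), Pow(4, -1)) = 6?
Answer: Rational(1016261, 24) ≈ 42344.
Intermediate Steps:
Function('d')(h, C) = 24 (Function('d')(h, C) = Mul(4, 6) = 24)
p = -5 (p = Add(0, -5) = -5)
a = Rational(1, 24) (a = Pow(24, -1) = Rational(1, 24) ≈ 0.041667)
Function('j')(t) = Add(3, Mul(-1, Add(Rational(1, 24), t), Add(Pow(t, 2), Mul(16, t)))) (Function('j')(t) = Add(3, Mul(-1, Mul(Add(t, Rational(1, 24)), Add(t, Add(Add(Pow(t, 2), Mul(14, t)), t))))) = Add(3, Mul(-1, Mul(Add(Rational(1, 24), t), Add(t, Add(Pow(t, 2), Mul(15, t)))))) = Add(3, Mul(-1, Mul(Add(Rational(1, 24), t), Add(Pow(t, 2), Mul(16, t))))) = Add(3, Mul(-1, Add(Rational(1, 24), t), Add(Pow(t, 2), Mul(16, t)))))
Mul(Function('j')(p), -157) = Mul(Add(3, Mul(-1, Pow(-5, 3)), Mul(Rational(-385, 24), Pow(-5, 2)), Mul(Rational(-2, 3), -5)), -157) = Mul(Add(3, Mul(-1, -125), Mul(Rational(-385, 24), 25), Rational(10, 3)), -157) = Mul(Add(3, 125, Rational(-9625, 24), Rational(10, 3)), -157) = Mul(Rational(-6473, 24), -157) = Rational(1016261, 24)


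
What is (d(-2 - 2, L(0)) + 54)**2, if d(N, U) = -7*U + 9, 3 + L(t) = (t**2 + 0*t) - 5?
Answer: 14161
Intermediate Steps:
L(t) = -8 + t**2 (L(t) = -3 + ((t**2 + 0*t) - 5) = -3 + ((t**2 + 0) - 5) = -3 + (t**2 - 5) = -3 + (-5 + t**2) = -8 + t**2)
d(N, U) = 9 - 7*U
(d(-2 - 2, L(0)) + 54)**2 = ((9 - 7*(-8 + 0**2)) + 54)**2 = ((9 - 7*(-8 + 0)) + 54)**2 = ((9 - 7*(-8)) + 54)**2 = ((9 + 56) + 54)**2 = (65 + 54)**2 = 119**2 = 14161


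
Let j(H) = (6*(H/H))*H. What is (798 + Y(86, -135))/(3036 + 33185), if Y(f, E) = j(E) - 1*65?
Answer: -77/36221 ≈ -0.0021258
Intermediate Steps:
j(H) = 6*H (j(H) = (6*1)*H = 6*H)
Y(f, E) = -65 + 6*E (Y(f, E) = 6*E - 1*65 = 6*E - 65 = -65 + 6*E)
(798 + Y(86, -135))/(3036 + 33185) = (798 + (-65 + 6*(-135)))/(3036 + 33185) = (798 + (-65 - 810))/36221 = (798 - 875)*(1/36221) = -77*1/36221 = -77/36221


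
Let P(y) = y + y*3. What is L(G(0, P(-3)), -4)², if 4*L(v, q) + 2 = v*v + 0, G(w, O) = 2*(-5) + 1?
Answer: 6241/16 ≈ 390.06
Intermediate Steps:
P(y) = 4*y (P(y) = y + 3*y = 4*y)
G(w, O) = -9 (G(w, O) = -10 + 1 = -9)
L(v, q) = -½ + v²/4 (L(v, q) = -½ + (v*v + 0)/4 = -½ + (v² + 0)/4 = -½ + v²/4)
L(G(0, P(-3)), -4)² = (-½ + (¼)*(-9)²)² = (-½ + (¼)*81)² = (-½ + 81/4)² = (79/4)² = 6241/16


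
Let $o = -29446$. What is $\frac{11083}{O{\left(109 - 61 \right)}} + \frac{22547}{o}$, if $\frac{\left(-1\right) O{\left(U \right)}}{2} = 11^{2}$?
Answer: $- \frac{82951598}{1781483} \approx -46.563$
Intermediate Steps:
$O{\left(U \right)} = -242$ ($O{\left(U \right)} = - 2 \cdot 11^{2} = \left(-2\right) 121 = -242$)
$\frac{11083}{O{\left(109 - 61 \right)}} + \frac{22547}{o} = \frac{11083}{-242} + \frac{22547}{-29446} = 11083 \left(- \frac{1}{242}\right) + 22547 \left(- \frac{1}{29446}\right) = - \frac{11083}{242} - \frac{22547}{29446} = - \frac{82951598}{1781483}$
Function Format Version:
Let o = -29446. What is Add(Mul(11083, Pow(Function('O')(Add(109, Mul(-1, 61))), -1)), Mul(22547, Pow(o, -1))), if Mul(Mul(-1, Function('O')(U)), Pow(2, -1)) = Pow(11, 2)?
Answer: Rational(-82951598, 1781483) ≈ -46.563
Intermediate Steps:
Function('O')(U) = -242 (Function('O')(U) = Mul(-2, Pow(11, 2)) = Mul(-2, 121) = -242)
Add(Mul(11083, Pow(Function('O')(Add(109, Mul(-1, 61))), -1)), Mul(22547, Pow(o, -1))) = Add(Mul(11083, Pow(-242, -1)), Mul(22547, Pow(-29446, -1))) = Add(Mul(11083, Rational(-1, 242)), Mul(22547, Rational(-1, 29446))) = Add(Rational(-11083, 242), Rational(-22547, 29446)) = Rational(-82951598, 1781483)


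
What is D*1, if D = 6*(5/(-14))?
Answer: -15/7 ≈ -2.1429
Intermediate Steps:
D = -15/7 (D = 6*(5*(-1/14)) = 6*(-5/14) = -15/7 ≈ -2.1429)
D*1 = -15/7*1 = -15/7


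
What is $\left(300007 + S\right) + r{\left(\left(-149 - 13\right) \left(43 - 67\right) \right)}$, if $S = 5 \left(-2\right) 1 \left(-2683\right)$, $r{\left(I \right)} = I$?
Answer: $330725$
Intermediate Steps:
$S = 26830$ ($S = \left(-10\right) 1 \left(-2683\right) = \left(-10\right) \left(-2683\right) = 26830$)
$\left(300007 + S\right) + r{\left(\left(-149 - 13\right) \left(43 - 67\right) \right)} = \left(300007 + 26830\right) + \left(-149 - 13\right) \left(43 - 67\right) = 326837 - -3888 = 326837 + 3888 = 330725$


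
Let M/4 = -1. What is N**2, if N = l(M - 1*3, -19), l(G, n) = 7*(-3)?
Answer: 441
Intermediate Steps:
M = -4 (M = 4*(-1) = -4)
l(G, n) = -21
N = -21
N**2 = (-21)**2 = 441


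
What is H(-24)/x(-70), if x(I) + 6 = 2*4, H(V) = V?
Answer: -12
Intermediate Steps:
x(I) = 2 (x(I) = -6 + 2*4 = -6 + 8 = 2)
H(-24)/x(-70) = -24/2 = -24*½ = -12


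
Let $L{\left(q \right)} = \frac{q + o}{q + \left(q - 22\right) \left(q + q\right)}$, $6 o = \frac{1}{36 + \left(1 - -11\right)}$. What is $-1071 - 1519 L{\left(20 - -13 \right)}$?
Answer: $- \frac{248550127}{218592} \approx -1137.1$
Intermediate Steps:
$o = \frac{1}{288}$ ($o = \frac{1}{6 \left(36 + \left(1 - -11\right)\right)} = \frac{1}{6 \left(36 + \left(1 + 11\right)\right)} = \frac{1}{6 \left(36 + 12\right)} = \frac{1}{6 \cdot 48} = \frac{1}{6} \cdot \frac{1}{48} = \frac{1}{288} \approx 0.0034722$)
$L{\left(q \right)} = \frac{\frac{1}{288} + q}{q + 2 q \left(-22 + q\right)}$ ($L{\left(q \right)} = \frac{q + \frac{1}{288}}{q + \left(q - 22\right) \left(q + q\right)} = \frac{\frac{1}{288} + q}{q + \left(-22 + q\right) 2 q} = \frac{\frac{1}{288} + q}{q + 2 q \left(-22 + q\right)}$)
$-1071 - 1519 L{\left(20 - -13 \right)} = -1071 - 1519 \frac{\frac{1}{288} + \left(20 - -13\right)}{\left(20 - -13\right) \left(-43 + 2 \left(20 - -13\right)\right)} = -1071 - 1519 \frac{\frac{1}{288} + \left(20 + 13\right)}{\left(20 + 13\right) \left(-43 + 2 \left(20 + 13\right)\right)} = -1071 - 1519 \frac{\frac{1}{288} + 33}{33 \left(-43 + 2 \cdot 33\right)} = -1071 - 1519 \cdot \frac{1}{33} \frac{1}{-43 + 66} \cdot \frac{9505}{288} = -1071 - 1519 \cdot \frac{1}{33} \cdot \frac{1}{23} \cdot \frac{9505}{288} = -1071 - \frac{14438095}{218592} = - \frac{248550127}{218592}$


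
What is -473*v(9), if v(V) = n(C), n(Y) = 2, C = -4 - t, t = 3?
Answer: -946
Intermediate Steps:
C = -7 (C = -4 - 1*3 = -4 - 3 = -7)
v(V) = 2
-473*v(9) = -473*2 = -946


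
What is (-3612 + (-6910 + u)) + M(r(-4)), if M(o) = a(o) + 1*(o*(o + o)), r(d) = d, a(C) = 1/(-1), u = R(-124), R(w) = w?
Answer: -10615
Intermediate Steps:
u = -124
a(C) = -1
M(o) = -1 + 2*o² (M(o) = -1 + 1*(o*(o + o)) = -1 + 1*(o*(2*o)) = -1 + 1*(2*o²) = -1 + 2*o²)
(-3612 + (-6910 + u)) + M(r(-4)) = (-3612 + (-6910 - 124)) + (-1 + 2*(-4)²) = (-3612 - 7034) + (-1 + 2*16) = -10646 + (-1 + 32) = -10646 + 31 = -10615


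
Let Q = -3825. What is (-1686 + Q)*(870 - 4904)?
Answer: 22231374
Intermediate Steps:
(-1686 + Q)*(870 - 4904) = (-1686 - 3825)*(870 - 4904) = -5511*(-4034) = 22231374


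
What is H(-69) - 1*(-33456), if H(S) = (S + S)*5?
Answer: 32766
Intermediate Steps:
H(S) = 10*S (H(S) = (2*S)*5 = 10*S)
H(-69) - 1*(-33456) = 10*(-69) - 1*(-33456) = -690 + 33456 = 32766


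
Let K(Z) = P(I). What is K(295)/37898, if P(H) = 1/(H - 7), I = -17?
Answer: -1/909552 ≈ -1.0994e-6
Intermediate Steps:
P(H) = 1/(-7 + H)
K(Z) = -1/24 (K(Z) = 1/(-7 - 17) = 1/(-24) = -1/24)
K(295)/37898 = -1/24/37898 = -1/24*1/37898 = -1/909552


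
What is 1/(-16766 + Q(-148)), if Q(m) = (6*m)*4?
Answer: -1/20318 ≈ -4.9217e-5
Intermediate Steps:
Q(m) = 24*m
1/(-16766 + Q(-148)) = 1/(-16766 + 24*(-148)) = 1/(-16766 - 3552) = 1/(-20318) = -1/20318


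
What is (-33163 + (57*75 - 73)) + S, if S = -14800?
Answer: -43761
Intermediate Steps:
(-33163 + (57*75 - 73)) + S = (-33163 + (57*75 - 73)) - 14800 = (-33163 + (4275 - 73)) - 14800 = (-33163 + 4202) - 14800 = -28961 - 14800 = -43761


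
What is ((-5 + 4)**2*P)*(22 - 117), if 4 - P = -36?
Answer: -3800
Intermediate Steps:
P = 40 (P = 4 - 1*(-36) = 4 + 36 = 40)
((-5 + 4)**2*P)*(22 - 117) = ((-5 + 4)**2*40)*(22 - 117) = ((-1)**2*40)*(-95) = (1*40)*(-95) = 40*(-95) = -3800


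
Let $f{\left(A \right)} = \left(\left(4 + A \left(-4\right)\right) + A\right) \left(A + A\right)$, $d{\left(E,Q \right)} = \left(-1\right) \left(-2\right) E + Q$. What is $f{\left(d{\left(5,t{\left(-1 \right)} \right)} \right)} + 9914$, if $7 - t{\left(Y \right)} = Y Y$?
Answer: $8506$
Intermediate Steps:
$t{\left(Y \right)} = 7 - Y^{2}$ ($t{\left(Y \right)} = 7 - Y Y = 7 - Y^{2}$)
$d{\left(E,Q \right)} = Q + 2 E$ ($d{\left(E,Q \right)} = 2 E + Q = Q + 2 E$)
$f{\left(A \right)} = 2 A \left(4 - 3 A\right)$ ($f{\left(A \right)} = \left(\left(4 - 4 A\right) + A\right) 2 A = \left(4 - 3 A\right) 2 A = 2 A \left(4 - 3 A\right)$)
$f{\left(d{\left(5,t{\left(-1 \right)} \right)} \right)} + 9914 = 2 \left(\left(7 - \left(-1\right)^{2}\right) + 2 \cdot 5\right) \left(4 - 3 \left(\left(7 - \left(-1\right)^{2}\right) + 2 \cdot 5\right)\right) + 9914 = 2 \left(\left(7 - 1\right) + 10\right) \left(4 - 3 \left(\left(7 - 1\right) + 10\right)\right) + 9914 = 2 \left(6 + 10\right) \left(4 - 3 \left(6 + 10\right)\right) + 9914 = 2 \cdot 16 \left(4 - 48\right) + 9914 = 2 \cdot 16 \left(-44\right) + 9914 = -1408 + 9914 = 8506$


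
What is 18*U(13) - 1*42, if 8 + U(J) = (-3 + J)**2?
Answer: 1614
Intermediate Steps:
U(J) = -8 + (-3 + J)**2
18*U(13) - 1*42 = 18*(-8 + (-3 + 13)**2) - 1*42 = 18*(-8 + 10**2) - 42 = 18*(-8 + 100) - 42 = 18*92 - 42 = 1656 - 42 = 1614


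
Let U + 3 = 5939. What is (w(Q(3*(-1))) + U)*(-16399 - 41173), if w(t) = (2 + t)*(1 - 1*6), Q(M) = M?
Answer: -342035252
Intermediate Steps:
U = 5936 (U = -3 + 5939 = 5936)
w(t) = -10 - 5*t (w(t) = (2 + t)*(1 - 6) = (2 + t)*(-5) = -10 - 5*t)
(w(Q(3*(-1))) + U)*(-16399 - 41173) = ((-10 - 15*(-1)) + 5936)*(-16399 - 41173) = ((-10 - 5*(-3)) + 5936)*(-57572) = ((-10 + 15) + 5936)*(-57572) = (5 + 5936)*(-57572) = 5941*(-57572) = -342035252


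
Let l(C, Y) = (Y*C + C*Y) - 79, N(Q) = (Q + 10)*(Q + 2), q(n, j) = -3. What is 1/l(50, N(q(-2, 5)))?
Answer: -1/779 ≈ -0.0012837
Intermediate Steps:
N(Q) = (2 + Q)*(10 + Q) (N(Q) = (10 + Q)*(2 + Q) = (2 + Q)*(10 + Q))
l(C, Y) = -79 + 2*C*Y (l(C, Y) = (C*Y + C*Y) - 79 = 2*C*Y - 79 = -79 + 2*C*Y)
1/l(50, N(q(-2, 5))) = 1/(-79 + 2*50*(20 + (-3)² + 12*(-3))) = 1/(-79 + 2*50*(20 + 9 - 36)) = 1/(-79 + 2*50*(-7)) = 1/(-79 - 700) = 1/(-779) = -1/779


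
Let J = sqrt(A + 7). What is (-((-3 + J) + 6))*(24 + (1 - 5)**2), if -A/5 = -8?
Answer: -120 - 40*sqrt(47) ≈ -394.23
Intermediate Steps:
A = 40 (A = -5*(-8) = 40)
J = sqrt(47) (J = sqrt(40 + 7) = sqrt(47) ≈ 6.8557)
(-((-3 + J) + 6))*(24 + (1 - 5)**2) = (-((-3 + sqrt(47)) + 6))*(24 + (1 - 5)**2) = (-(3 + sqrt(47)))*(24 + (-4)**2) = (-3 - sqrt(47))*(24 + 16) = (-3 - sqrt(47))*40 = -120 - 40*sqrt(47)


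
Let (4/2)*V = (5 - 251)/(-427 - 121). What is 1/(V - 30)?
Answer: -548/16317 ≈ -0.033585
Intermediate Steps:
V = 123/548 (V = ((5 - 251)/(-427 - 121))/2 = (-246/(-548))/2 = (-246*(-1/548))/2 = (½)*(123/274) = 123/548 ≈ 0.22445)
1/(V - 30) = 1/(123/548 - 30) = 1/(-16317/548) = -548/16317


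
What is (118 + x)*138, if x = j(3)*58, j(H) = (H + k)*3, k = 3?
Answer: 160356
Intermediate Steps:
j(H) = 9 + 3*H (j(H) = (H + 3)*3 = (3 + H)*3 = 9 + 3*H)
x = 1044 (x = (9 + 3*3)*58 = (9 + 9)*58 = 18*58 = 1044)
(118 + x)*138 = (118 + 1044)*138 = 1162*138 = 160356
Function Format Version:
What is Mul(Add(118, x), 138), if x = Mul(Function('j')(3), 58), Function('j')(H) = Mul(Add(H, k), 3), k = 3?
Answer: 160356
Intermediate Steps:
Function('j')(H) = Add(9, Mul(3, H)) (Function('j')(H) = Mul(Add(H, 3), 3) = Mul(Add(3, H), 3) = Add(9, Mul(3, H)))
x = 1044 (x = Mul(Add(9, Mul(3, 3)), 58) = Mul(Add(9, 9), 58) = Mul(18, 58) = 1044)
Mul(Add(118, x), 138) = Mul(Add(118, 1044), 138) = Mul(1162, 138) = 160356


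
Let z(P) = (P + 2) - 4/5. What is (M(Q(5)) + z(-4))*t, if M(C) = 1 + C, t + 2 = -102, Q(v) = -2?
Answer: 1976/5 ≈ 395.20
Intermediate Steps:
z(P) = 6/5 + P (z(P) = (2 + P) - 4*1/5 = (2 + P) - 4/5 = 6/5 + P)
t = -104 (t = -2 - 102 = -104)
(M(Q(5)) + z(-4))*t = ((1 - 2) + (6/5 - 4))*(-104) = (-1 - 14/5)*(-104) = -19/5*(-104) = 1976/5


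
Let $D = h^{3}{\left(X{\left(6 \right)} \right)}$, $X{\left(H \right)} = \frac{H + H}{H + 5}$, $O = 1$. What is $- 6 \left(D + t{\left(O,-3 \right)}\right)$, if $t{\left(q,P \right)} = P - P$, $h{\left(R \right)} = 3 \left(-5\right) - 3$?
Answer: $34992$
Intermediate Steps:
$X{\left(H \right)} = \frac{2 H}{5 + H}$
$h{\left(R \right)} = -18$ ($h{\left(R \right)} = -15 - 3 = -18$)
$t{\left(q,P \right)} = 0$
$D = -5832$ ($D = \left(-18\right)^{3} = -5832$)
$- 6 \left(D + t{\left(O,-3 \right)}\right) = - 6 \left(-5832 + 0\right) = \left(-6\right) \left(-5832\right) = 34992$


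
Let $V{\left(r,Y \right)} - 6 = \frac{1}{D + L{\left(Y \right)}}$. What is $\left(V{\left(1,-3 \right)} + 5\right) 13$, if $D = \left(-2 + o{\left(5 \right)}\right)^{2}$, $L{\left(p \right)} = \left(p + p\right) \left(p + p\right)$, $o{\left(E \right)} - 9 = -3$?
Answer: $\frac{573}{4} \approx 143.25$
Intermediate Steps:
$o{\left(E \right)} = 6$ ($o{\left(E \right)} = 9 - 3 = 6$)
$L{\left(p \right)} = 4 p^{2}$ ($L{\left(p \right)} = 2 p 2 p = 4 p^{2}$)
$D = 16$ ($D = \left(-2 + 6\right)^{2} = 4^{2} = 16$)
$V{\left(r,Y \right)} = 6 + \frac{1}{16 + 4 Y^{2}}$
$\left(V{\left(1,-3 \right)} + 5\right) 13 = \left(\frac{97 + 24 \left(-3\right)^{2}}{4 \left(4 + \left(-3\right)^{2}\right)} + 5\right) 13 = \left(\frac{97 + 24 \cdot 9}{4 \left(4 + 9\right)} + 5\right) 13 = \left(\frac{97 + 216}{4 \cdot 13} + 5\right) 13 = \left(\frac{1}{4} \cdot \frac{1}{13} \cdot 313 + 5\right) 13 = \left(\frac{313}{52} + 5\right) 13 = \frac{573}{52} \cdot 13 = \frac{573}{4}$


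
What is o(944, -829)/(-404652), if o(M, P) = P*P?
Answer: -687241/404652 ≈ -1.6984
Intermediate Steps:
o(M, P) = P**2
o(944, -829)/(-404652) = (-829)**2/(-404652) = 687241*(-1/404652) = -687241/404652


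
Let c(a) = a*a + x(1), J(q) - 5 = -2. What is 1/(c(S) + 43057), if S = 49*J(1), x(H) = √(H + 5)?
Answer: 32333/2090845775 - √6/4181691550 ≈ 1.5464e-5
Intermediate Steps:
J(q) = 3 (J(q) = 5 - 2 = 3)
x(H) = √(5 + H)
S = 147 (S = 49*3 = 147)
c(a) = √6 + a² (c(a) = a*a + √(5 + 1) = a² + √6 = √6 + a²)
1/(c(S) + 43057) = 1/((√6 + 147²) + 43057) = 1/((√6 + 21609) + 43057) = 1/((21609 + √6) + 43057) = 1/(64666 + √6)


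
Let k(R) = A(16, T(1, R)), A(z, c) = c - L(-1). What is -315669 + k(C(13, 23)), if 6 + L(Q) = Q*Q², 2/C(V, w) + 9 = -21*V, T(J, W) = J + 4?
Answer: -315657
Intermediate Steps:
T(J, W) = 4 + J
C(V, w) = 2/(-9 - 21*V)
L(Q) = -6 + Q³ (L(Q) = -6 + Q*Q² = -6 + Q³)
A(z, c) = 7 + c (A(z, c) = c - (-6 + (-1)³) = c - (-6 - 1) = c - 1*(-7) = c + 7 = 7 + c)
k(R) = 12 (k(R) = 7 + (4 + 1) = 7 + 5 = 12)
-315669 + k(C(13, 23)) = -315669 + 12 = -315657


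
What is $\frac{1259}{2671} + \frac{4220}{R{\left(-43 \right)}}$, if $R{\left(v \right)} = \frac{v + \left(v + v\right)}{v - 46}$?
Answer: $\frac{1003336591}{344559} \approx 2911.9$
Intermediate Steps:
$R{\left(v \right)} = \frac{3 v}{-46 + v}$ ($R{\left(v \right)} = \frac{v + 2 v}{-46 + v} = \frac{3 v}{-46 + v}$)
$\frac{1259}{2671} + \frac{4220}{R{\left(-43 \right)}} = \frac{1259}{2671} + \frac{4220}{3 \left(-43\right) \frac{1}{-46 - 43}} = 1259 \cdot \frac{1}{2671} + \frac{4220}{3 \left(-43\right) \frac{1}{-89}} = \frac{1259}{2671} + \frac{4220}{3 \left(-43\right) \left(- \frac{1}{89}\right)} = \frac{1259}{2671} + \frac{4220}{\frac{129}{89}} = \frac{1259}{2671} + 4220 \cdot \frac{89}{129} = \frac{1259}{2671} + \frac{375580}{129} = \frac{1003336591}{344559}$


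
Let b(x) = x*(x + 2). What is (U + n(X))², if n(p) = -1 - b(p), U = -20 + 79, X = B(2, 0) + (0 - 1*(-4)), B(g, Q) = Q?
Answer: 1156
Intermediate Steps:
b(x) = x*(2 + x)
X = 4 (X = 0 + (0 - 1*(-4)) = 0 + (0 + 4) = 0 + 4 = 4)
U = 59
n(p) = -1 - p*(2 + p)
(U + n(X))² = (59 + (-1 - 1*4*(2 + 4)))² = (59 + (-1 - 1*4*6))² = (59 + (-1 - 24))² = (59 - 25)² = 34² = 1156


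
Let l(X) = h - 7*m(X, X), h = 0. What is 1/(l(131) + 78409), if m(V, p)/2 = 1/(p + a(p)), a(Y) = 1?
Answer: 66/5174987 ≈ 1.2754e-5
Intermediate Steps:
m(V, p) = 2/(1 + p) (m(V, p) = 2/(p + 1) = 2/(1 + p))
l(X) = -14/(1 + X) (l(X) = 0 - 14/(1 + X) = -14/(1 + X))
1/(l(131) + 78409) = 1/(-14/(1 + 131) + 78409) = 1/(-14/132 + 78409) = 1/(-14*1/132 + 78409) = 1/(-7/66 + 78409) = 1/(5174987/66) = 66/5174987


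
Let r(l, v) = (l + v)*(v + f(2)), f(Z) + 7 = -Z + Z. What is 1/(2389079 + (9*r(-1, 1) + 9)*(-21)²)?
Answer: 1/2393048 ≈ 4.1788e-7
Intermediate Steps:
f(Z) = -7 (f(Z) = -7 + (-Z + Z) = -7 + 0 = -7)
r(l, v) = (-7 + v)*(l + v) (r(l, v) = (l + v)*(v - 7) = (l + v)*(-7 + v) = (-7 + v)*(l + v))
1/(2389079 + (9*r(-1, 1) + 9)*(-21)²) = 1/(2389079 + (9*(1² - 7*(-1) - 7*1 - 1*1) + 9)*(-21)²) = 1/(2389079 + (9*(1 + 7 - 7 - 1) + 9)*441) = 1/(2389079 + (9*0 + 9)*441) = 1/(2389079 + (0 + 9)*441) = 1/(2389079 + 9*441) = 1/(2389079 + 3969) = 1/2393048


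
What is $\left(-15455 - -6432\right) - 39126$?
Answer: $-48149$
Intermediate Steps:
$\left(-15455 - -6432\right) - 39126 = \left(-15455 + 6432\right) - 39126 = -9023 - 39126 = -48149$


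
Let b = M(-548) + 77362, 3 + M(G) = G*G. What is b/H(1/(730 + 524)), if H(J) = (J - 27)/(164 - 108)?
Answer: -26521006512/33857 ≈ -7.8332e+5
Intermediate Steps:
M(G) = -3 + G² (M(G) = -3 + G*G = -3 + G²)
b = 377663 (b = (-3 + (-548)²) + 77362 = (-3 + 300304) + 77362 = 300301 + 77362 = 377663)
H(J) = -27/56 + J/56 (H(J) = (-27 + J)/56 = (-27 + J)*(1/56) = -27/56 + J/56)
b/H(1/(730 + 524)) = 377663/(-27/56 + 1/(56*(730 + 524))) = 377663/(-27/56 + (1/56)/1254) = 377663/(-27/56 + (1/56)*(1/1254)) = 377663/(-27/56 + 1/70224) = 377663/(-33857/70224) = 377663*(-70224/33857) = -26521006512/33857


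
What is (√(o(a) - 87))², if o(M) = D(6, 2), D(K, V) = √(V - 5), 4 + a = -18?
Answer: -87 + I*√3 ≈ -87.0 + 1.732*I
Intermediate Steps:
a = -22 (a = -4 - 18 = -22)
D(K, V) = √(-5 + V)
o(M) = I*√3 (o(M) = √(-5 + 2) = √(-3) = I*√3)
(√(o(a) - 87))² = (√(I*√3 - 87))² = (√(-87 + I*√3))² = -87 + I*√3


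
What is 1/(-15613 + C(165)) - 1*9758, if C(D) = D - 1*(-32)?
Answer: -150429329/15416 ≈ -9758.0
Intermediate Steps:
C(D) = 32 + D (C(D) = D + 32 = 32 + D)
1/(-15613 + C(165)) - 1*9758 = 1/(-15613 + (32 + 165)) - 1*9758 = 1/(-15613 + 197) - 9758 = 1/(-15416) - 9758 = -1/15416 - 9758 = -150429329/15416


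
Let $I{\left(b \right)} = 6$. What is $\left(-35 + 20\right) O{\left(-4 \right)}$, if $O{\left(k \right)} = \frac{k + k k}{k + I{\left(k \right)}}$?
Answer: $-90$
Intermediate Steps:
$O{\left(k \right)} = \frac{k + k^{2}}{6 + k}$ ($O{\left(k \right)} = \frac{k + k k}{k + 6} = \frac{k + k^{2}}{6 + k}$)
$\left(-35 + 20\right) O{\left(-4 \right)} = \left(-35 + 20\right) \left(- \frac{4 \left(1 - 4\right)}{6 - 4}\right) = - 15 \left(\left(-4\right) \frac{1}{2} \left(-3\right)\right) = \left(-15\right) 6 = -90$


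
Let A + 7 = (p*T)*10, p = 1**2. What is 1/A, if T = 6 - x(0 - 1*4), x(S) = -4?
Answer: 1/93 ≈ 0.010753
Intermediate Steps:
T = 10 (T = 6 - 1*(-4) = 6 + 4 = 10)
p = 1
A = 93 (A = -7 + (1*10)*10 = -7 + 10*10 = -7 + 100 = 93)
1/A = 1/93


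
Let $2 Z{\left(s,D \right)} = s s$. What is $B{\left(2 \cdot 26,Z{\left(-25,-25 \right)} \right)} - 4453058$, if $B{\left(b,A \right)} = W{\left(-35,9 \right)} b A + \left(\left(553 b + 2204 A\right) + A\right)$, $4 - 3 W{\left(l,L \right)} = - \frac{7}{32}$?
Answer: $- \frac{59398207}{16} \approx -3.7124 \cdot 10^{6}$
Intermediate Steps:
$W{\left(l,L \right)} = \frac{45}{32}$ ($W{\left(l,L \right)} = \frac{4}{3} - \frac{\left(-7\right) \frac{1}{32}}{3} = \frac{4}{3} - - \frac{7}{96} = \frac{4}{3} + \frac{7}{96} = \frac{45}{32}$)
$Z{\left(s,D \right)} = \frac{s^{2}}{2}$ ($Z{\left(s,D \right)} = \frac{s s}{2} = \frac{s^{2}}{2}$)
$B{\left(b,A \right)} = 553 b + 2205 A + \frac{45 A b}{32}$ ($B{\left(b,A \right)} = \frac{45 b}{32} A + \left(\left(553 b + 2204 A\right) + A\right) = \frac{45 A b}{32} + \left(553 b + 2205 A\right) = 553 b + 2205 A + \frac{45 A b}{32}$)
$B{\left(2 \cdot 26,Z{\left(-25,-25 \right)} \right)} - 4453058 = \left(553 \cdot 2 \cdot 26 + 2205 \frac{\left(-25\right)^{2}}{2} + \frac{45 \frac{\left(-25\right)^{2}}{2} \cdot 2 \cdot 26}{32}\right) - 4453058 = \left(553 \cdot 52 + 2205 \cdot \frac{1}{2} \cdot 625 + \frac{45}{32} \cdot \frac{1}{2} \cdot 625 \cdot 52\right) - 4453058 = \left(28756 + 2205 \cdot \frac{625}{2} + \frac{45}{32} \cdot \frac{625}{2} \cdot 52\right) - 4453058 = \left(28756 + \frac{1378125}{2} + \frac{365625}{16}\right) - 4453058 = \frac{11850721}{16} - 4453058 = - \frac{59398207}{16}$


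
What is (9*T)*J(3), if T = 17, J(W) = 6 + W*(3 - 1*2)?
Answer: 1377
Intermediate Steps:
J(W) = 6 + W (J(W) = 6 + W*(3 - 2) = 6 + W*1 = 6 + W)
(9*T)*J(3) = (9*17)*(6 + 3) = 153*9 = 1377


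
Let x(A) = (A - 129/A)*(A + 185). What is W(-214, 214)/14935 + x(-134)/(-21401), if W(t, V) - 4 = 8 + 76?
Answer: 13830919087/42829607290 ≈ 0.32293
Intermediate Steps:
x(A) = (185 + A)*(A - 129/A) (x(A) = (A - 129/A)*(185 + A) = (185 + A)*(A - 129/A))
W(t, V) = 88 (W(t, V) = 4 + (8 + 76) = 4 + 84 = 88)
W(-214, 214)/14935 + x(-134)/(-21401) = 88/14935 + (-129 + (-134)² - 23865/(-134) + 185*(-134))/(-21401) = 88*(1/14935) + (-129 + 17956 - 23865*(-1/134) - 24790)*(-1/21401) = 88/14935 + (-129 + 17956 + 23865/134 - 24790)*(-1/21401) = 88/14935 - 909177/134*(-1/21401) = 88/14935 + 909177/2867734 = 13830919087/42829607290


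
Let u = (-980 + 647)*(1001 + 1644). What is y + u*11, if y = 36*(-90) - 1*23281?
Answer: -9715156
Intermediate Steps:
u = -880785 (u = -333*2645 = -880785)
y = -26521 (y = -3240 - 23281 = -26521)
y + u*11 = -26521 - 880785*11 = -26521 - 9688635 = -9715156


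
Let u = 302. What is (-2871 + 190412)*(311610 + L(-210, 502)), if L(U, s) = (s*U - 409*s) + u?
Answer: 220173134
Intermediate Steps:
L(U, s) = 302 - 409*s + U*s (L(U, s) = (s*U - 409*s) + 302 = (U*s - 409*s) + 302 = (-409*s + U*s) + 302 = 302 - 409*s + U*s)
(-2871 + 190412)*(311610 + L(-210, 502)) = (-2871 + 190412)*(311610 + (302 - 409*502 - 210*502)) = 187541*(311610 + (302 - 205318 - 105420)) = 187541*(311610 - 310436) = 187541*1174 = 220173134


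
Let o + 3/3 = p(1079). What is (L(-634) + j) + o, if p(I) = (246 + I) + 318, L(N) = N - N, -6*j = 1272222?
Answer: -210395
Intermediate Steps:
j = -212037 (j = -⅙*1272222 = -212037)
L(N) = 0
p(I) = 564 + I
o = 1642 (o = -1 + (564 + 1079) = -1 + 1643 = 1642)
(L(-634) + j) + o = (0 - 212037) + 1642 = -212037 + 1642 = -210395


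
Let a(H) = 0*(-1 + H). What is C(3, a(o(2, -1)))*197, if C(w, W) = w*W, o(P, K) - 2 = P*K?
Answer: 0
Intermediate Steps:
o(P, K) = 2 + K*P (o(P, K) = 2 + P*K = 2 + K*P)
a(H) = 0
C(w, W) = W*w
C(3, a(o(2, -1)))*197 = (0*3)*197 = 0*197 = 0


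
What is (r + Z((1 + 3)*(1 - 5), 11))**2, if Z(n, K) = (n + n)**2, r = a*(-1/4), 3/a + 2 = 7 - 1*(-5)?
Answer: 1677475849/1600 ≈ 1.0484e+6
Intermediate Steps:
a = 3/10 (a = 3/(-2 + (7 - 1*(-5))) = 3/(-2 + (7 + 5)) = 3/(-2 + 12) = 3/10 ≈ 0.30000)
r = -3/40 (r = 3*(-1/4)/10 = 3*(-1*1/4)/10 = (3/10)*(-1/4) = -3/40 ≈ -0.075000)
Z(n, K) = 4*n**2 (Z(n, K) = (2*n)**2 = 4*n**2)
(r + Z((1 + 3)*(1 - 5), 11))**2 = (-3/40 + 4*((1 + 3)*(1 - 5))**2)**2 = (-3/40 + 4*(4*(-4))**2)**2 = (-3/40 + 4*(-16)**2)**2 = (-3/40 + 4*256)**2 = (-3/40 + 1024)**2 = (40957/40)**2 = 1677475849/1600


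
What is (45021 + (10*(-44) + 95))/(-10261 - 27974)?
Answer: -14892/12745 ≈ -1.1685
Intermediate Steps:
(45021 + (10*(-44) + 95))/(-10261 - 27974) = (45021 + (-440 + 95))/(-38235) = (45021 - 345)*(-1/38235) = 44676*(-1/38235) = -14892/12745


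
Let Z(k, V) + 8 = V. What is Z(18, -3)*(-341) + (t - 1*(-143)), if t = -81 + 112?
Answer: 3925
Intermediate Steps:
Z(k, V) = -8 + V
t = 31
Z(18, -3)*(-341) + (t - 1*(-143)) = (-8 - 3)*(-341) + (31 - 1*(-143)) = -11*(-341) + (31 + 143) = 3751 + 174 = 3925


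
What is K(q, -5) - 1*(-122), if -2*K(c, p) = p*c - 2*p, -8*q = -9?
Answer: 1917/16 ≈ 119.81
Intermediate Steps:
q = 9/8 (q = -⅛*(-9) = 9/8 ≈ 1.1250)
K(c, p) = p - c*p/2 (K(c, p) = -(p*c - 2*p)/2 = -(c*p - 2*p)/2 = -(-2*p + c*p)/2 = p - c*p/2)
K(q, -5) - 1*(-122) = (½)*(-5)*(2 - 1*9/8) - 1*(-122) = (½)*(-5)*(2 - 9/8) + 122 = (½)*(-5)*(7/8) + 122 = -35/16 + 122 = 1917/16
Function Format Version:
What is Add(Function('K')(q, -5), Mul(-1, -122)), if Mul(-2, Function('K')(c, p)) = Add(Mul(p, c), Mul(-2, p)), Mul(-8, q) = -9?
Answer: Rational(1917, 16) ≈ 119.81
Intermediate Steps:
q = Rational(9, 8) (q = Mul(Rational(-1, 8), -9) = Rational(9, 8) ≈ 1.1250)
Function('K')(c, p) = Add(p, Mul(Rational(-1, 2), c, p)) (Function('K')(c, p) = Mul(Rational(-1, 2), Add(Mul(p, c), Mul(-2, p))) = Mul(Rational(-1, 2), Add(Mul(c, p), Mul(-2, p))) = Mul(Rational(-1, 2), Add(Mul(-2, p), Mul(c, p))) = Add(p, Mul(Rational(-1, 2), c, p)))
Add(Function('K')(q, -5), Mul(-1, -122)) = Add(Mul(Rational(1, 2), -5, Add(2, Mul(-1, Rational(9, 8)))), Mul(-1, -122)) = Add(Mul(Rational(1, 2), -5, Add(2, Rational(-9, 8))), 122) = Add(Mul(Rational(1, 2), -5, Rational(7, 8)), 122) = Add(Rational(-35, 16), 122) = Rational(1917, 16)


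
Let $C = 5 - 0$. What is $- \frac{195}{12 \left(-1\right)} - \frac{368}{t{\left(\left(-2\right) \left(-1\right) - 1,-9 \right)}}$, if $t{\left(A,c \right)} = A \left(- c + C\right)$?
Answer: $- \frac{281}{28} \approx -10.036$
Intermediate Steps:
$C = 5$ ($C = 5 + 0 = 5$)
$t{\left(A,c \right)} = A \left(5 - c\right)$ ($t{\left(A,c \right)} = A \left(- c + 5\right) = A \left(5 - c\right)$)
$- \frac{195}{12 \left(-1\right)} - \frac{368}{t{\left(\left(-2\right) \left(-1\right) - 1,-9 \right)}} = - \frac{195}{12 \left(-1\right)} - \frac{368}{\left(\left(-2\right) \left(-1\right) - 1\right) \left(5 - -9\right)} = - \frac{195}{-12} - \frac{368}{\left(2 - 1\right) \left(5 + 9\right)} = \left(-195\right) \left(- \frac{1}{12}\right) - \frac{368}{1 \cdot 14} = \frac{65}{4} - \frac{368}{14} = \frac{65}{4} - \frac{184}{7} = - \frac{281}{28}$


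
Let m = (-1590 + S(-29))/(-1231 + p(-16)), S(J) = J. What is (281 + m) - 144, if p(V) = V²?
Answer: 135194/975 ≈ 138.66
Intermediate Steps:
m = 1619/975 (m = (-1590 - 29)/(-1231 + (-16)²) = -1619/(-1231 + 256) = -1619/(-975) = -1619*(-1/975) = 1619/975 ≈ 1.6605)
(281 + m) - 144 = (281 + 1619/975) - 144 = 275594/975 - 144 = 135194/975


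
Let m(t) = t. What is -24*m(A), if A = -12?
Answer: 288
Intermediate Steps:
-24*m(A) = -24*(-12) = 288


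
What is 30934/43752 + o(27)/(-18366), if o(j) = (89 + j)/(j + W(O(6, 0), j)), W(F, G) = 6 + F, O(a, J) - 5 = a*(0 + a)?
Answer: 1751534551/2477610132 ≈ 0.70695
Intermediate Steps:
O(a, J) = 5 + a**2 (O(a, J) = 5 + a*(0 + a) = 5 + a*a = 5 + a**2)
o(j) = (89 + j)/(47 + j) (o(j) = (89 + j)/(j + (6 + (5 + 6**2))) = (89 + j)/(j + (6 + (5 + 36))) = (89 + j)/(j + (6 + 41)) = (89 + j)/(j + 47) = (89 + j)/(47 + j))
30934/43752 + o(27)/(-18366) = 30934/43752 + ((89 + 27)/(47 + 27))/(-18366) = 30934*(1/43752) + (116/74)*(-1/18366) = 15467/21876 + ((1/74)*116)*(-1/18366) = 15467/21876 + (58/37)*(-1/18366) = 15467/21876 - 29/339771 = 1751534551/2477610132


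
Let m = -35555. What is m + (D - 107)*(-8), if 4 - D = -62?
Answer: -35227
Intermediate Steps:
D = 66 (D = 4 - 1*(-62) = 4 + 62 = 66)
m + (D - 107)*(-8) = -35555 + (66 - 107)*(-8) = -35555 - 41*(-8) = -35555 + 328 = -35227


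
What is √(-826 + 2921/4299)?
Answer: 17*I*√52778823/4299 ≈ 28.728*I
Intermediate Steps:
√(-826 + 2921/4299) = √(-3548053/4299) = 17*I*√52778823/4299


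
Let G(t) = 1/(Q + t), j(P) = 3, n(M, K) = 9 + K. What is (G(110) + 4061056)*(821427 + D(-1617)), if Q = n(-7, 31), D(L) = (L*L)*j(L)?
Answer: 879776411485849/25 ≈ 3.5191e+13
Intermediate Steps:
D(L) = 3*L² (D(L) = (L*L)*3 = L²*3 = 3*L²)
Q = 40 (Q = 9 + 31 = 40)
G(t) = 1/(40 + t)
(G(110) + 4061056)*(821427 + D(-1617)) = (1/(40 + 110) + 4061056)*(821427 + 3*(-1617)²) = (1/150 + 4061056)*(821427 + 3*2614689) = (1/150 + 4061056)*(821427 + 7844067) = (609158401/150)*8665494 = 879776411485849/25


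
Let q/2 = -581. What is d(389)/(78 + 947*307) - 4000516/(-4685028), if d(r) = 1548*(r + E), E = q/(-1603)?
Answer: 228417650275079/77999629177371 ≈ 2.9284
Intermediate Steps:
q = -1162 (q = 2*(-581) = -1162)
E = 166/229 (E = -1162/(-1603) = -1162*(-1/1603) = 166/229 ≈ 0.72489)
d(r) = 256968/229 + 1548*r (d(r) = 1548*(r + 166/229) = 1548*(166/229 + r) = 256968/229 + 1548*r)
d(389)/(78 + 947*307) - 4000516/(-4685028) = (256968/229 + 1548*389)/(78 + 947*307) - 4000516/(-4685028) = (256968/229 + 602172)/(78 + 290729) - 4000516*(-1/4685028) = (138154356/229)/290807 + 1000129/1171257 = (138154356/229)*(1/290807) + 1000129/1171257 = 138154356/66594803 + 1000129/1171257 = 228417650275079/77999629177371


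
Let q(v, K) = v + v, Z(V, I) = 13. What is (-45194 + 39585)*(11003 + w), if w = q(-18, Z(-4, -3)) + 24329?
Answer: -197975264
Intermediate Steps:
q(v, K) = 2*v
w = 24293 (w = 2*(-18) + 24329 = -36 + 24329 = 24293)
(-45194 + 39585)*(11003 + w) = (-45194 + 39585)*(11003 + 24293) = -5609*35296 = -197975264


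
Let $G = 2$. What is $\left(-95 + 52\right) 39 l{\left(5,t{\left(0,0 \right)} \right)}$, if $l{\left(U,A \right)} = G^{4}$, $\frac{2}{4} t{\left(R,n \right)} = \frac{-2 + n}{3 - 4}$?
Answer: $-26832$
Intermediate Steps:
$t{\left(R,n \right)} = 4 - 2 n$ ($t{\left(R,n \right)} = 2 \frac{-2 + n}{3 - 4} = 2 \frac{-2 + n}{-1} = 2 \left(-2 + n\right) \left(-1\right) = 2 \left(2 - n\right) = 4 - 2 n$)
$l{\left(U,A \right)} = 16$ ($l{\left(U,A \right)} = 2^{4} = 16$)
$\left(-95 + 52\right) 39 l{\left(5,t{\left(0,0 \right)} \right)} = \left(-95 + 52\right) 39 \cdot 16 = \left(-43\right) 39 \cdot 16 = \left(-1677\right) 16 = -26832$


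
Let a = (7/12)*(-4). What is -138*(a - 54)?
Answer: 7774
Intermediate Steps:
a = -7/3 (a = (7*(1/12))*(-4) = (7/12)*(-4) = -7/3 ≈ -2.3333)
-138*(a - 54) = -138*(-7/3 - 54) = -138*(-169/3) = 7774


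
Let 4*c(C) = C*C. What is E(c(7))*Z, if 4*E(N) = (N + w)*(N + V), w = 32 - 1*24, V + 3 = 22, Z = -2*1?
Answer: -10125/32 ≈ -316.41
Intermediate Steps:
c(C) = C**2/4 (c(C) = (C*C)/4 = C**2/4)
Z = -2
V = 19 (V = -3 + 22 = 19)
w = 8 (w = 32 - 24 = 8)
E(N) = (8 + N)*(19 + N)/4 (E(N) = ((N + 8)*(N + 19))/4 = ((8 + N)*(19 + N))/4 = (8 + N)*(19 + N)/4)
E(c(7))*Z = (38 + ((1/4)*7**2)**2/4 + 27*((1/4)*7**2)/4)*(-2) = (38 + ((1/4)*49)**2/4 + 27*((1/4)*49)/4)*(-2) = (38 + (49/4)**2/4 + (27/4)*(49/4))*(-2) = (38 + (1/4)*(2401/16) + 1323/16)*(-2) = (38 + 2401/64 + 1323/16)*(-2) = (10125/64)*(-2) = -10125/32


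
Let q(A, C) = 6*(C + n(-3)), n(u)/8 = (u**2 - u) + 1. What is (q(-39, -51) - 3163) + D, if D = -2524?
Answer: -5369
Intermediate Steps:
n(u) = 8 - 8*u + 8*u**2 (n(u) = 8*((u**2 - u) + 1) = 8*(1 + u**2 - u) = 8 - 8*u + 8*u**2)
q(A, C) = 624 + 6*C (q(A, C) = 6*(C + (8 - 8*(-3) + 8*(-3)**2)) = 6*(C + (8 + 24 + 8*9)) = 6*(C + (8 + 24 + 72)) = 6*(C + 104) = 6*(104 + C) = 624 + 6*C)
(q(-39, -51) - 3163) + D = ((624 + 6*(-51)) - 3163) - 2524 = ((624 - 306) - 3163) - 2524 = (318 - 3163) - 2524 = -2845 - 2524 = -5369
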